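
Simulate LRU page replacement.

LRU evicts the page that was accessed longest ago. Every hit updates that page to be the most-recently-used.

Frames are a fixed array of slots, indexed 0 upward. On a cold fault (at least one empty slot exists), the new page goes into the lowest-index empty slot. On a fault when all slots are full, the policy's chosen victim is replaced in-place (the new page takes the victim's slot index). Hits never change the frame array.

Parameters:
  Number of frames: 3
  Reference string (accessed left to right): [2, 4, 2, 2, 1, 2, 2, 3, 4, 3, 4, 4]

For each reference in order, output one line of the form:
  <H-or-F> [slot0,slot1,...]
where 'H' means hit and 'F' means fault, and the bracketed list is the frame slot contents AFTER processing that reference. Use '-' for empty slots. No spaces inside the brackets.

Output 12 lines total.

F [2,-,-]
F [2,4,-]
H [2,4,-]
H [2,4,-]
F [2,4,1]
H [2,4,1]
H [2,4,1]
F [2,3,1]
F [2,3,4]
H [2,3,4]
H [2,3,4]
H [2,3,4]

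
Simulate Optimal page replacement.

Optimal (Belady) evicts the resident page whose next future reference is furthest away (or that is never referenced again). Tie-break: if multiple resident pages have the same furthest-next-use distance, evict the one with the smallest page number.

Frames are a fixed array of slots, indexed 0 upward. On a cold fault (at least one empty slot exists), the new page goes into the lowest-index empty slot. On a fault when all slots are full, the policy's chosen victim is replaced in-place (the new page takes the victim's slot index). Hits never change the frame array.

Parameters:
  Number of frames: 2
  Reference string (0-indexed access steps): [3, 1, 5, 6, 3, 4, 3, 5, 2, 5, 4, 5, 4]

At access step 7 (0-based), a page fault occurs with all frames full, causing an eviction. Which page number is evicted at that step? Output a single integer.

Answer: 3

Derivation:
Step 0: ref 3 -> FAULT, frames=[3,-]
Step 1: ref 1 -> FAULT, frames=[3,1]
Step 2: ref 5 -> FAULT, evict 1, frames=[3,5]
Step 3: ref 6 -> FAULT, evict 5, frames=[3,6]
Step 4: ref 3 -> HIT, frames=[3,6]
Step 5: ref 4 -> FAULT, evict 6, frames=[3,4]
Step 6: ref 3 -> HIT, frames=[3,4]
Step 7: ref 5 -> FAULT, evict 3, frames=[5,4]
At step 7: evicted page 3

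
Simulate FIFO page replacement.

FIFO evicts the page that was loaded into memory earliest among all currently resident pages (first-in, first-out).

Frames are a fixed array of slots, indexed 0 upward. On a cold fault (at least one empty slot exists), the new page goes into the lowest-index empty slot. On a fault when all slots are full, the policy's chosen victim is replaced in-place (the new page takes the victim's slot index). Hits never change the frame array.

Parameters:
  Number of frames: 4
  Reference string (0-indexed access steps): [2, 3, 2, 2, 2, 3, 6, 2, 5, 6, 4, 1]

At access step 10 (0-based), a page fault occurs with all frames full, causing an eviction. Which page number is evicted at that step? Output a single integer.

Step 0: ref 2 -> FAULT, frames=[2,-,-,-]
Step 1: ref 3 -> FAULT, frames=[2,3,-,-]
Step 2: ref 2 -> HIT, frames=[2,3,-,-]
Step 3: ref 2 -> HIT, frames=[2,3,-,-]
Step 4: ref 2 -> HIT, frames=[2,3,-,-]
Step 5: ref 3 -> HIT, frames=[2,3,-,-]
Step 6: ref 6 -> FAULT, frames=[2,3,6,-]
Step 7: ref 2 -> HIT, frames=[2,3,6,-]
Step 8: ref 5 -> FAULT, frames=[2,3,6,5]
Step 9: ref 6 -> HIT, frames=[2,3,6,5]
Step 10: ref 4 -> FAULT, evict 2, frames=[4,3,6,5]
At step 10: evicted page 2

Answer: 2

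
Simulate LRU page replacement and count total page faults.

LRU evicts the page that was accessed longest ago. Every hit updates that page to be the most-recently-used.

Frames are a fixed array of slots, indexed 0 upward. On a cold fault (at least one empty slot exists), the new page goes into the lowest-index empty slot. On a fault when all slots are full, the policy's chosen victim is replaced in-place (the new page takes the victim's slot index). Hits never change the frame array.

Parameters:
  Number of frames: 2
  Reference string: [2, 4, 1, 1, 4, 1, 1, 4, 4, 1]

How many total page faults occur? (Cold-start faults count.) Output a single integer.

Step 0: ref 2 → FAULT, frames=[2,-]
Step 1: ref 4 → FAULT, frames=[2,4]
Step 2: ref 1 → FAULT (evict 2), frames=[1,4]
Step 3: ref 1 → HIT, frames=[1,4]
Step 4: ref 4 → HIT, frames=[1,4]
Step 5: ref 1 → HIT, frames=[1,4]
Step 6: ref 1 → HIT, frames=[1,4]
Step 7: ref 4 → HIT, frames=[1,4]
Step 8: ref 4 → HIT, frames=[1,4]
Step 9: ref 1 → HIT, frames=[1,4]
Total faults: 3

Answer: 3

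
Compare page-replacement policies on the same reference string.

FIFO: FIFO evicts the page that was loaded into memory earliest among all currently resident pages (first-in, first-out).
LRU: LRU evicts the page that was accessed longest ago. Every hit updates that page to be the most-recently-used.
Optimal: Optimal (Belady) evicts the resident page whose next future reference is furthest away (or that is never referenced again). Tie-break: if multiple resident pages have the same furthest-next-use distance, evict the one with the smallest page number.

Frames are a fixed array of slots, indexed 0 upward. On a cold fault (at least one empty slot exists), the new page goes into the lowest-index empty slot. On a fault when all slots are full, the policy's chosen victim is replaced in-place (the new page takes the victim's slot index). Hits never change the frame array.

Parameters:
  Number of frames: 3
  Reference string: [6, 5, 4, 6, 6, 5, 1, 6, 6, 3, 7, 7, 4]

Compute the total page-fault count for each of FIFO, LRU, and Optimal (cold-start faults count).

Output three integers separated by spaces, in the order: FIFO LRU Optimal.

Answer: 8 7 6

Derivation:
--- FIFO ---
  step 0: ref 6 -> FAULT, frames=[6,-,-] (faults so far: 1)
  step 1: ref 5 -> FAULT, frames=[6,5,-] (faults so far: 2)
  step 2: ref 4 -> FAULT, frames=[6,5,4] (faults so far: 3)
  step 3: ref 6 -> HIT, frames=[6,5,4] (faults so far: 3)
  step 4: ref 6 -> HIT, frames=[6,5,4] (faults so far: 3)
  step 5: ref 5 -> HIT, frames=[6,5,4] (faults so far: 3)
  step 6: ref 1 -> FAULT, evict 6, frames=[1,5,4] (faults so far: 4)
  step 7: ref 6 -> FAULT, evict 5, frames=[1,6,4] (faults so far: 5)
  step 8: ref 6 -> HIT, frames=[1,6,4] (faults so far: 5)
  step 9: ref 3 -> FAULT, evict 4, frames=[1,6,3] (faults so far: 6)
  step 10: ref 7 -> FAULT, evict 1, frames=[7,6,3] (faults so far: 7)
  step 11: ref 7 -> HIT, frames=[7,6,3] (faults so far: 7)
  step 12: ref 4 -> FAULT, evict 6, frames=[7,4,3] (faults so far: 8)
  FIFO total faults: 8
--- LRU ---
  step 0: ref 6 -> FAULT, frames=[6,-,-] (faults so far: 1)
  step 1: ref 5 -> FAULT, frames=[6,5,-] (faults so far: 2)
  step 2: ref 4 -> FAULT, frames=[6,5,4] (faults so far: 3)
  step 3: ref 6 -> HIT, frames=[6,5,4] (faults so far: 3)
  step 4: ref 6 -> HIT, frames=[6,5,4] (faults so far: 3)
  step 5: ref 5 -> HIT, frames=[6,5,4] (faults so far: 3)
  step 6: ref 1 -> FAULT, evict 4, frames=[6,5,1] (faults so far: 4)
  step 7: ref 6 -> HIT, frames=[6,5,1] (faults so far: 4)
  step 8: ref 6 -> HIT, frames=[6,5,1] (faults so far: 4)
  step 9: ref 3 -> FAULT, evict 5, frames=[6,3,1] (faults so far: 5)
  step 10: ref 7 -> FAULT, evict 1, frames=[6,3,7] (faults so far: 6)
  step 11: ref 7 -> HIT, frames=[6,3,7] (faults so far: 6)
  step 12: ref 4 -> FAULT, evict 6, frames=[4,3,7] (faults so far: 7)
  LRU total faults: 7
--- Optimal ---
  step 0: ref 6 -> FAULT, frames=[6,-,-] (faults so far: 1)
  step 1: ref 5 -> FAULT, frames=[6,5,-] (faults so far: 2)
  step 2: ref 4 -> FAULT, frames=[6,5,4] (faults so far: 3)
  step 3: ref 6 -> HIT, frames=[6,5,4] (faults so far: 3)
  step 4: ref 6 -> HIT, frames=[6,5,4] (faults so far: 3)
  step 5: ref 5 -> HIT, frames=[6,5,4] (faults so far: 3)
  step 6: ref 1 -> FAULT, evict 5, frames=[6,1,4] (faults so far: 4)
  step 7: ref 6 -> HIT, frames=[6,1,4] (faults so far: 4)
  step 8: ref 6 -> HIT, frames=[6,1,4] (faults so far: 4)
  step 9: ref 3 -> FAULT, evict 1, frames=[6,3,4] (faults so far: 5)
  step 10: ref 7 -> FAULT, evict 3, frames=[6,7,4] (faults so far: 6)
  step 11: ref 7 -> HIT, frames=[6,7,4] (faults so far: 6)
  step 12: ref 4 -> HIT, frames=[6,7,4] (faults so far: 6)
  Optimal total faults: 6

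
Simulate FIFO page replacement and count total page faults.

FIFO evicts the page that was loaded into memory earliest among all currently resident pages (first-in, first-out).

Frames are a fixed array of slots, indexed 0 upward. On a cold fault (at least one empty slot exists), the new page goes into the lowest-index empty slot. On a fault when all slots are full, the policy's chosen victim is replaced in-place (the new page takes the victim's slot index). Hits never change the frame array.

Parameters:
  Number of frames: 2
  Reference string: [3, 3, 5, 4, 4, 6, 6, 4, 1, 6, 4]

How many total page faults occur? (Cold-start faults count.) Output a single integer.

Answer: 6

Derivation:
Step 0: ref 3 → FAULT, frames=[3,-]
Step 1: ref 3 → HIT, frames=[3,-]
Step 2: ref 5 → FAULT, frames=[3,5]
Step 3: ref 4 → FAULT (evict 3), frames=[4,5]
Step 4: ref 4 → HIT, frames=[4,5]
Step 5: ref 6 → FAULT (evict 5), frames=[4,6]
Step 6: ref 6 → HIT, frames=[4,6]
Step 7: ref 4 → HIT, frames=[4,6]
Step 8: ref 1 → FAULT (evict 4), frames=[1,6]
Step 9: ref 6 → HIT, frames=[1,6]
Step 10: ref 4 → FAULT (evict 6), frames=[1,4]
Total faults: 6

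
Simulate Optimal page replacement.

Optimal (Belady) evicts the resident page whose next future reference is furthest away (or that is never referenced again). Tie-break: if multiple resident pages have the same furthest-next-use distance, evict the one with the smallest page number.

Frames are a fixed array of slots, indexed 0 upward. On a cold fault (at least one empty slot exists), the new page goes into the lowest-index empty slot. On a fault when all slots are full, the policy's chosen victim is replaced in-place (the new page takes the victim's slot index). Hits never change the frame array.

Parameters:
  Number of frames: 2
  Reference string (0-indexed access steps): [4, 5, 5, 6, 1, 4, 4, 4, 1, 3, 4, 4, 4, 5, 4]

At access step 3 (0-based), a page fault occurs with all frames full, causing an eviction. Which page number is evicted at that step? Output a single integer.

Answer: 5

Derivation:
Step 0: ref 4 -> FAULT, frames=[4,-]
Step 1: ref 5 -> FAULT, frames=[4,5]
Step 2: ref 5 -> HIT, frames=[4,5]
Step 3: ref 6 -> FAULT, evict 5, frames=[4,6]
At step 3: evicted page 5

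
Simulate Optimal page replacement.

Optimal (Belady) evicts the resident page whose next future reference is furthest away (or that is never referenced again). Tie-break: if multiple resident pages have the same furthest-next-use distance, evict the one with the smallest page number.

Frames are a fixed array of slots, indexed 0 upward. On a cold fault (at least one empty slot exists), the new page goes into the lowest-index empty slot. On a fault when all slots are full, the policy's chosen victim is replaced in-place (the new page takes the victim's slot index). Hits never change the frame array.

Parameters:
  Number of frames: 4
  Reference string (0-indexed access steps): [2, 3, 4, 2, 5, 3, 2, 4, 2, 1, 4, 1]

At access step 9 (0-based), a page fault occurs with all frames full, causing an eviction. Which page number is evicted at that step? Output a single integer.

Answer: 2

Derivation:
Step 0: ref 2 -> FAULT, frames=[2,-,-,-]
Step 1: ref 3 -> FAULT, frames=[2,3,-,-]
Step 2: ref 4 -> FAULT, frames=[2,3,4,-]
Step 3: ref 2 -> HIT, frames=[2,3,4,-]
Step 4: ref 5 -> FAULT, frames=[2,3,4,5]
Step 5: ref 3 -> HIT, frames=[2,3,4,5]
Step 6: ref 2 -> HIT, frames=[2,3,4,5]
Step 7: ref 4 -> HIT, frames=[2,3,4,5]
Step 8: ref 2 -> HIT, frames=[2,3,4,5]
Step 9: ref 1 -> FAULT, evict 2, frames=[1,3,4,5]
At step 9: evicted page 2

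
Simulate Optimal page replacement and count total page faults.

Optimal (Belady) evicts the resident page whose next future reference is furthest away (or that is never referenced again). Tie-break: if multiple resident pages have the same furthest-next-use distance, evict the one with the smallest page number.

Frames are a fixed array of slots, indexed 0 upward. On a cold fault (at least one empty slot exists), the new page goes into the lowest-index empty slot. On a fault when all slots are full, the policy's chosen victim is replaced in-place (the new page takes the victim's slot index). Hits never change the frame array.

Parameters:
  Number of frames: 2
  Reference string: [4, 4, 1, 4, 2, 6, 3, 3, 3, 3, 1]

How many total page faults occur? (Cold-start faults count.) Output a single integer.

Answer: 5

Derivation:
Step 0: ref 4 → FAULT, frames=[4,-]
Step 1: ref 4 → HIT, frames=[4,-]
Step 2: ref 1 → FAULT, frames=[4,1]
Step 3: ref 4 → HIT, frames=[4,1]
Step 4: ref 2 → FAULT (evict 4), frames=[2,1]
Step 5: ref 6 → FAULT (evict 2), frames=[6,1]
Step 6: ref 3 → FAULT (evict 6), frames=[3,1]
Step 7: ref 3 → HIT, frames=[3,1]
Step 8: ref 3 → HIT, frames=[3,1]
Step 9: ref 3 → HIT, frames=[3,1]
Step 10: ref 1 → HIT, frames=[3,1]
Total faults: 5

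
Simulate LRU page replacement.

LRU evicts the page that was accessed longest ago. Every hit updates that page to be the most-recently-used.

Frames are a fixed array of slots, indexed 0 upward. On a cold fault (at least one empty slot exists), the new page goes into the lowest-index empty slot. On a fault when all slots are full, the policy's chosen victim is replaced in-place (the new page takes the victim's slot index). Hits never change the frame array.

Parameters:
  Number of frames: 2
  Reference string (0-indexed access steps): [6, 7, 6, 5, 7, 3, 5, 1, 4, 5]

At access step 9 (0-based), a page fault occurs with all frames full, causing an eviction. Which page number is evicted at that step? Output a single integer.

Step 0: ref 6 -> FAULT, frames=[6,-]
Step 1: ref 7 -> FAULT, frames=[6,7]
Step 2: ref 6 -> HIT, frames=[6,7]
Step 3: ref 5 -> FAULT, evict 7, frames=[6,5]
Step 4: ref 7 -> FAULT, evict 6, frames=[7,5]
Step 5: ref 3 -> FAULT, evict 5, frames=[7,3]
Step 6: ref 5 -> FAULT, evict 7, frames=[5,3]
Step 7: ref 1 -> FAULT, evict 3, frames=[5,1]
Step 8: ref 4 -> FAULT, evict 5, frames=[4,1]
Step 9: ref 5 -> FAULT, evict 1, frames=[4,5]
At step 9: evicted page 1

Answer: 1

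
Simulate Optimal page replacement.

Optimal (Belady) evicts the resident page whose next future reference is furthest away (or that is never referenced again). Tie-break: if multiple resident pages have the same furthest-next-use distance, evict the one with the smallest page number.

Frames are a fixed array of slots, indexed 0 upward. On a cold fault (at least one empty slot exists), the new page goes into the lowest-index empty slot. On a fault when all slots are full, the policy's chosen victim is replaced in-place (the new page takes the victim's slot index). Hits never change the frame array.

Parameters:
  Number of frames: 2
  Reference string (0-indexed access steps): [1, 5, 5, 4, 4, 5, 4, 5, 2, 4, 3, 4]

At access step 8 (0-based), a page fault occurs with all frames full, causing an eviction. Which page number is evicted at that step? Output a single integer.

Step 0: ref 1 -> FAULT, frames=[1,-]
Step 1: ref 5 -> FAULT, frames=[1,5]
Step 2: ref 5 -> HIT, frames=[1,5]
Step 3: ref 4 -> FAULT, evict 1, frames=[4,5]
Step 4: ref 4 -> HIT, frames=[4,5]
Step 5: ref 5 -> HIT, frames=[4,5]
Step 6: ref 4 -> HIT, frames=[4,5]
Step 7: ref 5 -> HIT, frames=[4,5]
Step 8: ref 2 -> FAULT, evict 5, frames=[4,2]
At step 8: evicted page 5

Answer: 5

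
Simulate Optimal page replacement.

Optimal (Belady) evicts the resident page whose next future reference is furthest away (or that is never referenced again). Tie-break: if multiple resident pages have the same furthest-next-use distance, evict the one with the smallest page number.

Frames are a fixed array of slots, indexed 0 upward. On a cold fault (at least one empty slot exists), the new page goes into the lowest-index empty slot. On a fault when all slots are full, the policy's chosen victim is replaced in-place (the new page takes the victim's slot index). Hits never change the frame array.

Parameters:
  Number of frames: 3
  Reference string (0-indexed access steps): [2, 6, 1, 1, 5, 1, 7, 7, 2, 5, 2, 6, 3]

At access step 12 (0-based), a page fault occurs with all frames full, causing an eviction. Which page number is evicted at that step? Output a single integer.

Answer: 5

Derivation:
Step 0: ref 2 -> FAULT, frames=[2,-,-]
Step 1: ref 6 -> FAULT, frames=[2,6,-]
Step 2: ref 1 -> FAULT, frames=[2,6,1]
Step 3: ref 1 -> HIT, frames=[2,6,1]
Step 4: ref 5 -> FAULT, evict 6, frames=[2,5,1]
Step 5: ref 1 -> HIT, frames=[2,5,1]
Step 6: ref 7 -> FAULT, evict 1, frames=[2,5,7]
Step 7: ref 7 -> HIT, frames=[2,5,7]
Step 8: ref 2 -> HIT, frames=[2,5,7]
Step 9: ref 5 -> HIT, frames=[2,5,7]
Step 10: ref 2 -> HIT, frames=[2,5,7]
Step 11: ref 6 -> FAULT, evict 2, frames=[6,5,7]
Step 12: ref 3 -> FAULT, evict 5, frames=[6,3,7]
At step 12: evicted page 5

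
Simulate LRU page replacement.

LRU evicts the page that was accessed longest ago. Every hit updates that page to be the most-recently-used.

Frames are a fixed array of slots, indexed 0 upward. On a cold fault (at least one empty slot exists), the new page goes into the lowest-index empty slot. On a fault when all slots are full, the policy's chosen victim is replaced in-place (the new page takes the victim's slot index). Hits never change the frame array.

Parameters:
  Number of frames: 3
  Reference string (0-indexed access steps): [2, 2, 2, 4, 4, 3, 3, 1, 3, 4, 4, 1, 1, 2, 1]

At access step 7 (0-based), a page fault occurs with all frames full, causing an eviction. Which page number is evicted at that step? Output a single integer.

Step 0: ref 2 -> FAULT, frames=[2,-,-]
Step 1: ref 2 -> HIT, frames=[2,-,-]
Step 2: ref 2 -> HIT, frames=[2,-,-]
Step 3: ref 4 -> FAULT, frames=[2,4,-]
Step 4: ref 4 -> HIT, frames=[2,4,-]
Step 5: ref 3 -> FAULT, frames=[2,4,3]
Step 6: ref 3 -> HIT, frames=[2,4,3]
Step 7: ref 1 -> FAULT, evict 2, frames=[1,4,3]
At step 7: evicted page 2

Answer: 2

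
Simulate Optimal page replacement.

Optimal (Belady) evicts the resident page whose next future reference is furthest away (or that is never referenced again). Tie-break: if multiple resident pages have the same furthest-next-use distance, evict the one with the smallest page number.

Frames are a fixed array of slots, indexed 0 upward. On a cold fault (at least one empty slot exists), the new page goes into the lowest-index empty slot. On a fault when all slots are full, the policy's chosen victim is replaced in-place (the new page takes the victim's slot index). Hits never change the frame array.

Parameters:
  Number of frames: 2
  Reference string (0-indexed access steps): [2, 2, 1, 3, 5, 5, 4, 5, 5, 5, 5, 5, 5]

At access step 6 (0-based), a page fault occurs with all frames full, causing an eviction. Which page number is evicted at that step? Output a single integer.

Step 0: ref 2 -> FAULT, frames=[2,-]
Step 1: ref 2 -> HIT, frames=[2,-]
Step 2: ref 1 -> FAULT, frames=[2,1]
Step 3: ref 3 -> FAULT, evict 1, frames=[2,3]
Step 4: ref 5 -> FAULT, evict 2, frames=[5,3]
Step 5: ref 5 -> HIT, frames=[5,3]
Step 6: ref 4 -> FAULT, evict 3, frames=[5,4]
At step 6: evicted page 3

Answer: 3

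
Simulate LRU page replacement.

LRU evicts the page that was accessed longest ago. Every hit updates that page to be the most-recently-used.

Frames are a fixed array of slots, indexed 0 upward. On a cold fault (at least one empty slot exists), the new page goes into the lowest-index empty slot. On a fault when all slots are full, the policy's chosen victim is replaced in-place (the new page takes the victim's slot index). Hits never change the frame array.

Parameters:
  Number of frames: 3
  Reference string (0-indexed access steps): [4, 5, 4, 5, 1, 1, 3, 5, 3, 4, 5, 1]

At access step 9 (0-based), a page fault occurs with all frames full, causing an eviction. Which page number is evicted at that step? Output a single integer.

Step 0: ref 4 -> FAULT, frames=[4,-,-]
Step 1: ref 5 -> FAULT, frames=[4,5,-]
Step 2: ref 4 -> HIT, frames=[4,5,-]
Step 3: ref 5 -> HIT, frames=[4,5,-]
Step 4: ref 1 -> FAULT, frames=[4,5,1]
Step 5: ref 1 -> HIT, frames=[4,5,1]
Step 6: ref 3 -> FAULT, evict 4, frames=[3,5,1]
Step 7: ref 5 -> HIT, frames=[3,5,1]
Step 8: ref 3 -> HIT, frames=[3,5,1]
Step 9: ref 4 -> FAULT, evict 1, frames=[3,5,4]
At step 9: evicted page 1

Answer: 1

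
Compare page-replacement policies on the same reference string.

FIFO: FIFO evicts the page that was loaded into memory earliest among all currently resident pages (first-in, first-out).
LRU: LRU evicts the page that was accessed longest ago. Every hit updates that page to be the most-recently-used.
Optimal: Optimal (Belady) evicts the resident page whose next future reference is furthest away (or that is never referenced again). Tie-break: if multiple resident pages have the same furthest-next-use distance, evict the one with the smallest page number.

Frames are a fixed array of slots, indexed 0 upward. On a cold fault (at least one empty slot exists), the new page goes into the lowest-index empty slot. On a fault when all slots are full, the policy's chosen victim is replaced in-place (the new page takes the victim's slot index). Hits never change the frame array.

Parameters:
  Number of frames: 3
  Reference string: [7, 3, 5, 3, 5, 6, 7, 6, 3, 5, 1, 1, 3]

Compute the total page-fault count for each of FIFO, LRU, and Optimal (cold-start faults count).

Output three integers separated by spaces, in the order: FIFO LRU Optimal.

--- FIFO ---
  step 0: ref 7 -> FAULT, frames=[7,-,-] (faults so far: 1)
  step 1: ref 3 -> FAULT, frames=[7,3,-] (faults so far: 2)
  step 2: ref 5 -> FAULT, frames=[7,3,5] (faults so far: 3)
  step 3: ref 3 -> HIT, frames=[7,3,5] (faults so far: 3)
  step 4: ref 5 -> HIT, frames=[7,3,5] (faults so far: 3)
  step 5: ref 6 -> FAULT, evict 7, frames=[6,3,5] (faults so far: 4)
  step 6: ref 7 -> FAULT, evict 3, frames=[6,7,5] (faults so far: 5)
  step 7: ref 6 -> HIT, frames=[6,7,5] (faults so far: 5)
  step 8: ref 3 -> FAULT, evict 5, frames=[6,7,3] (faults so far: 6)
  step 9: ref 5 -> FAULT, evict 6, frames=[5,7,3] (faults so far: 7)
  step 10: ref 1 -> FAULT, evict 7, frames=[5,1,3] (faults so far: 8)
  step 11: ref 1 -> HIT, frames=[5,1,3] (faults so far: 8)
  step 12: ref 3 -> HIT, frames=[5,1,3] (faults so far: 8)
  FIFO total faults: 8
--- LRU ---
  step 0: ref 7 -> FAULT, frames=[7,-,-] (faults so far: 1)
  step 1: ref 3 -> FAULT, frames=[7,3,-] (faults so far: 2)
  step 2: ref 5 -> FAULT, frames=[7,3,5] (faults so far: 3)
  step 3: ref 3 -> HIT, frames=[7,3,5] (faults so far: 3)
  step 4: ref 5 -> HIT, frames=[7,3,5] (faults so far: 3)
  step 5: ref 6 -> FAULT, evict 7, frames=[6,3,5] (faults so far: 4)
  step 6: ref 7 -> FAULT, evict 3, frames=[6,7,5] (faults so far: 5)
  step 7: ref 6 -> HIT, frames=[6,7,5] (faults so far: 5)
  step 8: ref 3 -> FAULT, evict 5, frames=[6,7,3] (faults so far: 6)
  step 9: ref 5 -> FAULT, evict 7, frames=[6,5,3] (faults so far: 7)
  step 10: ref 1 -> FAULT, evict 6, frames=[1,5,3] (faults so far: 8)
  step 11: ref 1 -> HIT, frames=[1,5,3] (faults so far: 8)
  step 12: ref 3 -> HIT, frames=[1,5,3] (faults so far: 8)
  LRU total faults: 8
--- Optimal ---
  step 0: ref 7 -> FAULT, frames=[7,-,-] (faults so far: 1)
  step 1: ref 3 -> FAULT, frames=[7,3,-] (faults so far: 2)
  step 2: ref 5 -> FAULT, frames=[7,3,5] (faults so far: 3)
  step 3: ref 3 -> HIT, frames=[7,3,5] (faults so far: 3)
  step 4: ref 5 -> HIT, frames=[7,3,5] (faults so far: 3)
  step 5: ref 6 -> FAULT, evict 5, frames=[7,3,6] (faults so far: 4)
  step 6: ref 7 -> HIT, frames=[7,3,6] (faults so far: 4)
  step 7: ref 6 -> HIT, frames=[7,3,6] (faults so far: 4)
  step 8: ref 3 -> HIT, frames=[7,3,6] (faults so far: 4)
  step 9: ref 5 -> FAULT, evict 6, frames=[7,3,5] (faults so far: 5)
  step 10: ref 1 -> FAULT, evict 5, frames=[7,3,1] (faults so far: 6)
  step 11: ref 1 -> HIT, frames=[7,3,1] (faults so far: 6)
  step 12: ref 3 -> HIT, frames=[7,3,1] (faults so far: 6)
  Optimal total faults: 6

Answer: 8 8 6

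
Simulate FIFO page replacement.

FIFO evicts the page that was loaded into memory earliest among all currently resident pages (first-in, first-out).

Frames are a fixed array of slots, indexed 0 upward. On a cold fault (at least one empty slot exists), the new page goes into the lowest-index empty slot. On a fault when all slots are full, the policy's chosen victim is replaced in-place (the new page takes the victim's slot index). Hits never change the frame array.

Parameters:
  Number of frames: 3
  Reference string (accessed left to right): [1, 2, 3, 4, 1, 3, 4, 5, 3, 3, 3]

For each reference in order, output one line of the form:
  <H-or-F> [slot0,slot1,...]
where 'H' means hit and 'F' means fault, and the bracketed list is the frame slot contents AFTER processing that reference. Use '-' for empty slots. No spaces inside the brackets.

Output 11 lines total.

F [1,-,-]
F [1,2,-]
F [1,2,3]
F [4,2,3]
F [4,1,3]
H [4,1,3]
H [4,1,3]
F [4,1,5]
F [3,1,5]
H [3,1,5]
H [3,1,5]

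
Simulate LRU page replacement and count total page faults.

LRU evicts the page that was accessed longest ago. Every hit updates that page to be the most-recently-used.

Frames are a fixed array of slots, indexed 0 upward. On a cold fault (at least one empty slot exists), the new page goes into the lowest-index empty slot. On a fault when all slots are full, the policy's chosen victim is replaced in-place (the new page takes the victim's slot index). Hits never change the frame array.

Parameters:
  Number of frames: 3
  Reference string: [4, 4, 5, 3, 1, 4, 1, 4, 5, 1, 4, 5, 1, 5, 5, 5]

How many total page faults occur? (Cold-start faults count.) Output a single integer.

Step 0: ref 4 → FAULT, frames=[4,-,-]
Step 1: ref 4 → HIT, frames=[4,-,-]
Step 2: ref 5 → FAULT, frames=[4,5,-]
Step 3: ref 3 → FAULT, frames=[4,5,3]
Step 4: ref 1 → FAULT (evict 4), frames=[1,5,3]
Step 5: ref 4 → FAULT (evict 5), frames=[1,4,3]
Step 6: ref 1 → HIT, frames=[1,4,3]
Step 7: ref 4 → HIT, frames=[1,4,3]
Step 8: ref 5 → FAULT (evict 3), frames=[1,4,5]
Step 9: ref 1 → HIT, frames=[1,4,5]
Step 10: ref 4 → HIT, frames=[1,4,5]
Step 11: ref 5 → HIT, frames=[1,4,5]
Step 12: ref 1 → HIT, frames=[1,4,5]
Step 13: ref 5 → HIT, frames=[1,4,5]
Step 14: ref 5 → HIT, frames=[1,4,5]
Step 15: ref 5 → HIT, frames=[1,4,5]
Total faults: 6

Answer: 6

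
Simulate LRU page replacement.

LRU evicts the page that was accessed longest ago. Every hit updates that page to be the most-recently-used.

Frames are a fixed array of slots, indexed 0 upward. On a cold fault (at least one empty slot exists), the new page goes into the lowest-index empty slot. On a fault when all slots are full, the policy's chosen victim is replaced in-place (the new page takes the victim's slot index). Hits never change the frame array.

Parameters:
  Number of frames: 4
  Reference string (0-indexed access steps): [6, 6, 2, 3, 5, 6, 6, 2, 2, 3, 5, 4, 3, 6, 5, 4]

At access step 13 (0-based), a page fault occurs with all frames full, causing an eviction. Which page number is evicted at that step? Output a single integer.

Answer: 2

Derivation:
Step 0: ref 6 -> FAULT, frames=[6,-,-,-]
Step 1: ref 6 -> HIT, frames=[6,-,-,-]
Step 2: ref 2 -> FAULT, frames=[6,2,-,-]
Step 3: ref 3 -> FAULT, frames=[6,2,3,-]
Step 4: ref 5 -> FAULT, frames=[6,2,3,5]
Step 5: ref 6 -> HIT, frames=[6,2,3,5]
Step 6: ref 6 -> HIT, frames=[6,2,3,5]
Step 7: ref 2 -> HIT, frames=[6,2,3,5]
Step 8: ref 2 -> HIT, frames=[6,2,3,5]
Step 9: ref 3 -> HIT, frames=[6,2,3,5]
Step 10: ref 5 -> HIT, frames=[6,2,3,5]
Step 11: ref 4 -> FAULT, evict 6, frames=[4,2,3,5]
Step 12: ref 3 -> HIT, frames=[4,2,3,5]
Step 13: ref 6 -> FAULT, evict 2, frames=[4,6,3,5]
At step 13: evicted page 2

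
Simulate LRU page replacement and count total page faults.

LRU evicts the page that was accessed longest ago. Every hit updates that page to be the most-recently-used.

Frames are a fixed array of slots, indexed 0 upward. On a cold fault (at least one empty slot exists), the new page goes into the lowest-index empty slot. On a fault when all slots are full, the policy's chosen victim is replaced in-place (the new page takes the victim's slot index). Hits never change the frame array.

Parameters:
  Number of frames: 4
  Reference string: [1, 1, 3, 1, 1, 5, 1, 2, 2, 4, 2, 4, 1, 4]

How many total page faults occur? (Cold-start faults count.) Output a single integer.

Step 0: ref 1 → FAULT, frames=[1,-,-,-]
Step 1: ref 1 → HIT, frames=[1,-,-,-]
Step 2: ref 3 → FAULT, frames=[1,3,-,-]
Step 3: ref 1 → HIT, frames=[1,3,-,-]
Step 4: ref 1 → HIT, frames=[1,3,-,-]
Step 5: ref 5 → FAULT, frames=[1,3,5,-]
Step 6: ref 1 → HIT, frames=[1,3,5,-]
Step 7: ref 2 → FAULT, frames=[1,3,5,2]
Step 8: ref 2 → HIT, frames=[1,3,5,2]
Step 9: ref 4 → FAULT (evict 3), frames=[1,4,5,2]
Step 10: ref 2 → HIT, frames=[1,4,5,2]
Step 11: ref 4 → HIT, frames=[1,4,5,2]
Step 12: ref 1 → HIT, frames=[1,4,5,2]
Step 13: ref 4 → HIT, frames=[1,4,5,2]
Total faults: 5

Answer: 5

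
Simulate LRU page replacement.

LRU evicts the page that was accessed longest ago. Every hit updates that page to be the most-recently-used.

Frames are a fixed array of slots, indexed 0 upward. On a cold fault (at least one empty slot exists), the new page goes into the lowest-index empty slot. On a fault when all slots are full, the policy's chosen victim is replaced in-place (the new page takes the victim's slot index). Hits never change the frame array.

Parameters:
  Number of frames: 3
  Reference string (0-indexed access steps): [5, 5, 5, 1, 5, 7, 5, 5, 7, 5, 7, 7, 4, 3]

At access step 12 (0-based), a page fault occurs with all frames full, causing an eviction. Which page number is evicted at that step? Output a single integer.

Answer: 1

Derivation:
Step 0: ref 5 -> FAULT, frames=[5,-,-]
Step 1: ref 5 -> HIT, frames=[5,-,-]
Step 2: ref 5 -> HIT, frames=[5,-,-]
Step 3: ref 1 -> FAULT, frames=[5,1,-]
Step 4: ref 5 -> HIT, frames=[5,1,-]
Step 5: ref 7 -> FAULT, frames=[5,1,7]
Step 6: ref 5 -> HIT, frames=[5,1,7]
Step 7: ref 5 -> HIT, frames=[5,1,7]
Step 8: ref 7 -> HIT, frames=[5,1,7]
Step 9: ref 5 -> HIT, frames=[5,1,7]
Step 10: ref 7 -> HIT, frames=[5,1,7]
Step 11: ref 7 -> HIT, frames=[5,1,7]
Step 12: ref 4 -> FAULT, evict 1, frames=[5,4,7]
At step 12: evicted page 1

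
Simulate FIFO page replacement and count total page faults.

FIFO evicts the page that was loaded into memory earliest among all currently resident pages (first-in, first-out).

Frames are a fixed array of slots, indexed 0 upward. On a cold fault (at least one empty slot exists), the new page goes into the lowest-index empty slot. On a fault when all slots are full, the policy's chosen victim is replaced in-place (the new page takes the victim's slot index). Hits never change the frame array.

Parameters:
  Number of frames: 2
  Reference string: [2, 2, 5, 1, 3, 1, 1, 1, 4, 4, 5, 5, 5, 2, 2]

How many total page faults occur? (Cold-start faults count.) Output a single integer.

Step 0: ref 2 → FAULT, frames=[2,-]
Step 1: ref 2 → HIT, frames=[2,-]
Step 2: ref 5 → FAULT, frames=[2,5]
Step 3: ref 1 → FAULT (evict 2), frames=[1,5]
Step 4: ref 3 → FAULT (evict 5), frames=[1,3]
Step 5: ref 1 → HIT, frames=[1,3]
Step 6: ref 1 → HIT, frames=[1,3]
Step 7: ref 1 → HIT, frames=[1,3]
Step 8: ref 4 → FAULT (evict 1), frames=[4,3]
Step 9: ref 4 → HIT, frames=[4,3]
Step 10: ref 5 → FAULT (evict 3), frames=[4,5]
Step 11: ref 5 → HIT, frames=[4,5]
Step 12: ref 5 → HIT, frames=[4,5]
Step 13: ref 2 → FAULT (evict 4), frames=[2,5]
Step 14: ref 2 → HIT, frames=[2,5]
Total faults: 7

Answer: 7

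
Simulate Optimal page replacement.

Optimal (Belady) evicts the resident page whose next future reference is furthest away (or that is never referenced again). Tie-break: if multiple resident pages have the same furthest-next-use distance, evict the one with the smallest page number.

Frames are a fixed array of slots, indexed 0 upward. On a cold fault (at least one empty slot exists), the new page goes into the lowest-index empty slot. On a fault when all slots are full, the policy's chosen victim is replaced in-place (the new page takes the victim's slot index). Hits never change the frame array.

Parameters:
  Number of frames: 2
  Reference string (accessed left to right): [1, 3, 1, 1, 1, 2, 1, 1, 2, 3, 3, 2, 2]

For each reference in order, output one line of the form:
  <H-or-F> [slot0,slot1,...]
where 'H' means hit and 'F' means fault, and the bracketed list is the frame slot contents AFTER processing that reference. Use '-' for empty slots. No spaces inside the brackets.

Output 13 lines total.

F [1,-]
F [1,3]
H [1,3]
H [1,3]
H [1,3]
F [1,2]
H [1,2]
H [1,2]
H [1,2]
F [3,2]
H [3,2]
H [3,2]
H [3,2]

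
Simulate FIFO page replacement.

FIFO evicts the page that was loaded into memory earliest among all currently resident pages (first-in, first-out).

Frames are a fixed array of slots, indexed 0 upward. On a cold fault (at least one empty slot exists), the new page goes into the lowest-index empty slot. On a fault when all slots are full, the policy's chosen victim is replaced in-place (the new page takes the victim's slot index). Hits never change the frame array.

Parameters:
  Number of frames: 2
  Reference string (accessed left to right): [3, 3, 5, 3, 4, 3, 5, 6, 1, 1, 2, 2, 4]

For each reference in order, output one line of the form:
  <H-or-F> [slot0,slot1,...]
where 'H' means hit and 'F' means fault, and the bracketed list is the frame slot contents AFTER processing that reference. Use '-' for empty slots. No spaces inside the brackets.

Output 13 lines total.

F [3,-]
H [3,-]
F [3,5]
H [3,5]
F [4,5]
F [4,3]
F [5,3]
F [5,6]
F [1,6]
H [1,6]
F [1,2]
H [1,2]
F [4,2]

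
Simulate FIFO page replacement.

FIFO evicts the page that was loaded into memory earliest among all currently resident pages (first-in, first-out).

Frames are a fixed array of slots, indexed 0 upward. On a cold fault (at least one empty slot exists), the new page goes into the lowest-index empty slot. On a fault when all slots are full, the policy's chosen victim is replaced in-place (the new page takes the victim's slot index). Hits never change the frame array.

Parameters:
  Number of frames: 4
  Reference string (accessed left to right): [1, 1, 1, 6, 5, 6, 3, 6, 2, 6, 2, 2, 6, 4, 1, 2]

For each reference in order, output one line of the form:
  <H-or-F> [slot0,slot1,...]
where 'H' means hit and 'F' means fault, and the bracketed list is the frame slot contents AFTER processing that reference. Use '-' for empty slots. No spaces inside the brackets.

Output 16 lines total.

F [1,-,-,-]
H [1,-,-,-]
H [1,-,-,-]
F [1,6,-,-]
F [1,6,5,-]
H [1,6,5,-]
F [1,6,5,3]
H [1,6,5,3]
F [2,6,5,3]
H [2,6,5,3]
H [2,6,5,3]
H [2,6,5,3]
H [2,6,5,3]
F [2,4,5,3]
F [2,4,1,3]
H [2,4,1,3]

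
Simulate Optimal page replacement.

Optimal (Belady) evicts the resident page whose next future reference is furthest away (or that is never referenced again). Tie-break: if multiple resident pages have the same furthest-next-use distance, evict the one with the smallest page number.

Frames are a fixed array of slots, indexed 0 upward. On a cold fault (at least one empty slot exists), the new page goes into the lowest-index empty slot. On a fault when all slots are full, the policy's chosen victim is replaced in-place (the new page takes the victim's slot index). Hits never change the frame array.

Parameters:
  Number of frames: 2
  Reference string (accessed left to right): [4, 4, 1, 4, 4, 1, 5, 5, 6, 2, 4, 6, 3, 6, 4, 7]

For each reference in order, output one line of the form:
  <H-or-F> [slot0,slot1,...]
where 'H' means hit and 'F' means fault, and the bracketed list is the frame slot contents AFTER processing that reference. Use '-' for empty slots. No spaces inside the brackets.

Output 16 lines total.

F [4,-]
H [4,-]
F [4,1]
H [4,1]
H [4,1]
H [4,1]
F [4,5]
H [4,5]
F [4,6]
F [4,2]
H [4,2]
F [4,6]
F [3,6]
H [3,6]
F [4,6]
F [7,6]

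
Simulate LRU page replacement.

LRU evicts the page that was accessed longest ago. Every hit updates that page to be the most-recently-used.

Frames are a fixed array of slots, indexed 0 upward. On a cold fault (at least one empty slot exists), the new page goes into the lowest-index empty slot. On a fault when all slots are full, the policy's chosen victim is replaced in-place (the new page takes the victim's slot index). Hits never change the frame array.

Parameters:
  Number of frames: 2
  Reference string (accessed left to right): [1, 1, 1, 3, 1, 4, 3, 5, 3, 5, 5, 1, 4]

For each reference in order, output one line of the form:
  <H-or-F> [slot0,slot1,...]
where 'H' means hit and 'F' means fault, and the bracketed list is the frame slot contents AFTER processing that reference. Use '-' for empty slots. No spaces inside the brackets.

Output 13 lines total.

F [1,-]
H [1,-]
H [1,-]
F [1,3]
H [1,3]
F [1,4]
F [3,4]
F [3,5]
H [3,5]
H [3,5]
H [3,5]
F [1,5]
F [1,4]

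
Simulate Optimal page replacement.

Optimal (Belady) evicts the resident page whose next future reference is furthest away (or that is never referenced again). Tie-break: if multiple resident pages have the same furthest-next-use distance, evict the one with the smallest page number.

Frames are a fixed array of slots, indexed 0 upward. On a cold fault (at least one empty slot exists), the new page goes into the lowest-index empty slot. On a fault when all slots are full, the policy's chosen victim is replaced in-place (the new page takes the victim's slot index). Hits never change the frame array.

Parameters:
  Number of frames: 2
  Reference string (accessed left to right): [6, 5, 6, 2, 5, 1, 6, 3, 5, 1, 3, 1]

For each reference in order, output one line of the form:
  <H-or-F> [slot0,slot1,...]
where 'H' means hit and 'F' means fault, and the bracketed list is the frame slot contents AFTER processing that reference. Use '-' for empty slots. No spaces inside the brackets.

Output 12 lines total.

F [6,-]
F [6,5]
H [6,5]
F [2,5]
H [2,5]
F [1,5]
F [6,5]
F [3,5]
H [3,5]
F [3,1]
H [3,1]
H [3,1]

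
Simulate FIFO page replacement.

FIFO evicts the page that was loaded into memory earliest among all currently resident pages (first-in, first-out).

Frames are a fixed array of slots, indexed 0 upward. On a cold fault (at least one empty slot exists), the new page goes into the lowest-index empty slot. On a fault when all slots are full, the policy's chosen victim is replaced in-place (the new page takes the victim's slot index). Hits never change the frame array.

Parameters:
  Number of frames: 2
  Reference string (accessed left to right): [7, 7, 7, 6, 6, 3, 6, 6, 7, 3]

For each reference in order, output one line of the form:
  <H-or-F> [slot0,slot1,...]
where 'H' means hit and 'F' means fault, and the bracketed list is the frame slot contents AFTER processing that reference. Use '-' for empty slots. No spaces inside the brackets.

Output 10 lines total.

F [7,-]
H [7,-]
H [7,-]
F [7,6]
H [7,6]
F [3,6]
H [3,6]
H [3,6]
F [3,7]
H [3,7]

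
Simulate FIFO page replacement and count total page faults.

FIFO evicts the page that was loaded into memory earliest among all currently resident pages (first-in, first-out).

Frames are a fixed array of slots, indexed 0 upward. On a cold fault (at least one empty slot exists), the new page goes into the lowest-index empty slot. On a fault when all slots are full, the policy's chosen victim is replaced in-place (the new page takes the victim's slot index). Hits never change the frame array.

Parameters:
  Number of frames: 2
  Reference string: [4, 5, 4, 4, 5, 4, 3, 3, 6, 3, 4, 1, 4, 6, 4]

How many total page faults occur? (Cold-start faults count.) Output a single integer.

Answer: 8

Derivation:
Step 0: ref 4 → FAULT, frames=[4,-]
Step 1: ref 5 → FAULT, frames=[4,5]
Step 2: ref 4 → HIT, frames=[4,5]
Step 3: ref 4 → HIT, frames=[4,5]
Step 4: ref 5 → HIT, frames=[4,5]
Step 5: ref 4 → HIT, frames=[4,5]
Step 6: ref 3 → FAULT (evict 4), frames=[3,5]
Step 7: ref 3 → HIT, frames=[3,5]
Step 8: ref 6 → FAULT (evict 5), frames=[3,6]
Step 9: ref 3 → HIT, frames=[3,6]
Step 10: ref 4 → FAULT (evict 3), frames=[4,6]
Step 11: ref 1 → FAULT (evict 6), frames=[4,1]
Step 12: ref 4 → HIT, frames=[4,1]
Step 13: ref 6 → FAULT (evict 4), frames=[6,1]
Step 14: ref 4 → FAULT (evict 1), frames=[6,4]
Total faults: 8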